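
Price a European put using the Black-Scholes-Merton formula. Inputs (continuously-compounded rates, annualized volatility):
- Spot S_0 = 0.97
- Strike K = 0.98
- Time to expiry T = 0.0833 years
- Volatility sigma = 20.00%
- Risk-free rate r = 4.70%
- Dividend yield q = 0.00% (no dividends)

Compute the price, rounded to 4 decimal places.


Answer: Price = 0.0256

Derivation:
d1 = (ln(S/K) + (r - q + 0.5*sigma^2) * T) / (sigma * sqrt(T)) = -0.08099651
d2 = d1 - sigma * sqrt(T) = -0.13871999
exp(-rT) = 0.99609255; exp(-qT) = 1.00000000
P = K * exp(-rT) * N(-d2) - S_0 * exp(-qT) * N(-d1)
N(-d1) = 0.53227763; N(-d2) = 0.55516429
P = 0.9800 * 0.99609255 * 0.55516429 - 0.9700 * 1.00000000 * 0.53227763 = 0.0256


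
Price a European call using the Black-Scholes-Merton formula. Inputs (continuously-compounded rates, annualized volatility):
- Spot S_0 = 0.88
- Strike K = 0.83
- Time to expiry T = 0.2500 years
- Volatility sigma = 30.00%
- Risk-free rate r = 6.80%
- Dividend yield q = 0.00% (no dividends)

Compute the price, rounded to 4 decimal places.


d1 = (ln(S/K) + (r - q + 0.5*sigma^2) * T) / (sigma * sqrt(T)) = 0.57830804
d2 = d1 - sigma * sqrt(T) = 0.42830804
exp(-rT) = 0.98314368; exp(-qT) = 1.00000000
C = S_0 * exp(-qT) * N(d1) - K * exp(-rT) * N(d2)
N(d1) = 0.71847192; N(d2) = 0.66578657
C = 0.8800 * 1.00000000 * 0.71847192 - 0.8300 * 0.98314368 * 0.66578657 = 0.0890

Answer: Price = 0.0890


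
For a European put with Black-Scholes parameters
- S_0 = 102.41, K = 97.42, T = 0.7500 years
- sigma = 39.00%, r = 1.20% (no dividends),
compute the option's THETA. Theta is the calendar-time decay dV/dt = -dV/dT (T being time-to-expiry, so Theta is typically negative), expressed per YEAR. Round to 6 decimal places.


d1 = 0.3434207772; d2 = 0.0056708697
phi(d1) = 0.3760972790; exp(-qT) = 1.0000000000; exp(-rT) = 0.9910403788
Theta = -S*exp(-qT)*phi(d1)*sigma/(2*sqrt(T)) + r*K*exp(-rT)*N(-d2) - q*S*exp(-qT)*N(-d1)
N(-d1) = 0.3656409655; N(-d2) = 0.4977376624; sqrt(T) = 0.8660254038
Term 1 = -102.4100 * 1.0000000000 * 0.3760972790 * 0.3900 / (2 * 0.8660254038) = -8.6725445048
Term 2 = 0.0120 * 97.4200 * 0.9910403788 * 0.4977376624 = 0.5766618551
Term 3 = 0 (no dividend yield, q = 0)
Theta = -8.6725445048 + (0.5766618551) + (0.0000000000) = -8.095883

Answer: Theta = -8.095883


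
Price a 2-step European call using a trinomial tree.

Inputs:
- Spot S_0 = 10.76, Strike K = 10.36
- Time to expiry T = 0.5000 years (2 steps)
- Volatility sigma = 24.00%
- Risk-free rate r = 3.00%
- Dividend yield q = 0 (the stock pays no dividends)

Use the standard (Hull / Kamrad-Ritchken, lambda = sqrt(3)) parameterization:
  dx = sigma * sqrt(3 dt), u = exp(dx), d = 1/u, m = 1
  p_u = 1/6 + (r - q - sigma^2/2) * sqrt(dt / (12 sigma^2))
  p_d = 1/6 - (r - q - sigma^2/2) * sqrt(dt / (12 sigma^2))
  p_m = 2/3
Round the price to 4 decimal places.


Answer: Price = V(0,0) = 0.9956

Derivation:
dt = T/N = 0.250000; dx = sigma*sqrt(3*dt) = 0.207846
u = exp(dx) = 1.231024; d = 1/u = 0.812332
p_u = 0.167388, p_m = 0.666667, p_d = 0.165945
Discount per step: exp(-r*dt) = 0.992528
Stock lattice S(k, j) with j the centered position index:
  k=0: S(0,+0) = 10.7600
  k=1: S(1,-1) = 8.7407; S(1,+0) = 10.7600; S(1,+1) = 13.2458
  k=2: S(2,-2) = 7.1003; S(2,-1) = 8.7407; S(2,+0) = 10.7600; S(2,+1) = 13.2458; S(2,+2) = 16.3059
Terminal payoffs V(N, j) = max(S_T - K, 0):
  V(2,-2) = 0.000000; V(2,-1) = 0.000000; V(2,+0) = 0.400000; V(2,+1) = 2.885815; V(2,+2) = 5.945912
Backward induction: V(k, j) = exp(-r*dt) * [p_u * V(k+1, j+1) + p_m * V(k+1, j) + p_d * V(k+1, j-1)]
  V(1,-1) = exp(-r*dt) * [p_u*0.400000 + p_m*0.000000 + p_d*0.000000] = 0.066455
  V(1,+0) = exp(-r*dt) * [p_u*2.885815 + p_m*0.400000 + p_d*0.000000] = 0.744117
  V(1,+1) = exp(-r*dt) * [p_u*5.945912 + p_m*2.885815 + p_d*0.400000] = 2.963223
  V(0,+0) = exp(-r*dt) * [p_u*2.963223 + p_m*0.744117 + p_d*0.066455] = 0.995620


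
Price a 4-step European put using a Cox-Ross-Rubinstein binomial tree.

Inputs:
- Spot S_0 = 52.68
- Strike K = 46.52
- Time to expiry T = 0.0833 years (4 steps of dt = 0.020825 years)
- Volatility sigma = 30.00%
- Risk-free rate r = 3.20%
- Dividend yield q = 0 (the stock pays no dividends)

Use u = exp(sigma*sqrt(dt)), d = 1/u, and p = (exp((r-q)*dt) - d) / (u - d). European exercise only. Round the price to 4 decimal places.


dt = T/N = 0.020825
u = exp(sigma*sqrt(dt)) = 1.044243; d = 1/u = 0.957631
p = (exp((r-q)*dt) - d) / (u - d) = 0.496875
Discount per step: exp(-r*dt) = 0.999334
Stock lattice S(k, i) with i counting down-moves:
  k=0: S(0,0) = 52.6800
  k=1: S(1,0) = 55.0107; S(1,1) = 50.4480
  k=2: S(2,0) = 57.4446; S(2,1) = 52.6800; S(2,2) = 48.3106
  k=3: S(3,0) = 59.9862; S(3,1) = 55.0107; S(3,2) = 50.4480; S(3,3) = 46.2637
  k=4: S(4,0) = 62.6401; S(4,1) = 57.4446; S(4,2) = 52.6800; S(4,3) = 48.3106; S(4,4) = 44.3036
Terminal payoffs V(N, i) = max(K - S_T, 0):
  V(4,0) = 0.000000; V(4,1) = 0.000000; V(4,2) = 0.000000; V(4,3) = 0.000000; V(4,4) = 2.216422
Backward induction: V(k, i) = exp(-r*dt) * [p * V(k+1, i) + (1-p) * V(k+1, i+1)].
  V(3,0) = exp(-r*dt) * [p*0.000000 + (1-p)*0.000000] = 0.000000
  V(3,1) = exp(-r*dt) * [p*0.000000 + (1-p)*0.000000] = 0.000000
  V(3,2) = exp(-r*dt) * [p*0.000000 + (1-p)*0.000000] = 0.000000
  V(3,3) = exp(-r*dt) * [p*0.000000 + (1-p)*2.216422] = 1.114394
  V(2,0) = exp(-r*dt) * [p*0.000000 + (1-p)*0.000000] = 0.000000
  V(2,1) = exp(-r*dt) * [p*0.000000 + (1-p)*0.000000] = 0.000000
  V(2,2) = exp(-r*dt) * [p*0.000000 + (1-p)*1.114394] = 0.560306
  V(1,0) = exp(-r*dt) * [p*0.000000 + (1-p)*0.000000] = 0.000000
  V(1,1) = exp(-r*dt) * [p*0.000000 + (1-p)*0.560306] = 0.281716
  V(0,0) = exp(-r*dt) * [p*0.000000 + (1-p)*0.281716] = 0.141644

Answer: Price = V(0,0) = 0.1416


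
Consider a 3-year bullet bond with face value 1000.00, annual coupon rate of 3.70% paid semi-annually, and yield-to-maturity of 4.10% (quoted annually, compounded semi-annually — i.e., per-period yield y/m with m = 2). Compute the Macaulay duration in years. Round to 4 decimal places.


Answer: Macaulay duration = 2.8661 years

Derivation:
Coupon per period c = face * coupon_rate / m = 18.500000
Periods per year m = 2; per-period yield y/m = 0.020500
Number of cashflows N = 6
Cashflows (t years, CF_t, discount factor 1/(1+y/m)^(m*t), PV):
  t = 0.5000: CF_t = 18.500000, DF = 0.979912, PV = 18.128368
  t = 1.0000: CF_t = 18.500000, DF = 0.960227, PV = 17.764202
  t = 1.5000: CF_t = 18.500000, DF = 0.940938, PV = 17.407352
  t = 2.0000: CF_t = 18.500000, DF = 0.922036, PV = 17.057669
  t = 2.5000: CF_t = 18.500000, DF = 0.903514, PV = 16.715012
  t = 3.0000: CF_t = 1018.500000, DF = 0.885364, PV = 901.743414
Price P = sum_t PV_t = 988.816017
Macaulay numerator sum_t t * PV_t:
  t * PV_t at t = 0.5000: 9.064184
  t * PV_t at t = 1.0000: 17.764202
  t * PV_t at t = 1.5000: 26.111027
  t * PV_t at t = 2.0000: 34.115339
  t * PV_t at t = 2.5000: 41.787529
  t * PV_t at t = 3.0000: 2705.230242
Macaulay duration D = (sum_t t * PV_t) / P = 2834.072523 / 988.816017 = 2.866127


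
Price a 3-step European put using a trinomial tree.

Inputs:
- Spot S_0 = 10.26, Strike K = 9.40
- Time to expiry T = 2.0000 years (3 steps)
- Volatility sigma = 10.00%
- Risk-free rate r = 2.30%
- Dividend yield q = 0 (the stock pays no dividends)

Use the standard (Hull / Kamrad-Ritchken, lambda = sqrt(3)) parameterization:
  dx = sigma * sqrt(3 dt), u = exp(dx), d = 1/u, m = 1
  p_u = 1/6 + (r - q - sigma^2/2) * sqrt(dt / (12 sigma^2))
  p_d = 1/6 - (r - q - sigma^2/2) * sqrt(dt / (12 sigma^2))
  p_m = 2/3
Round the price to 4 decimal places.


dt = T/N = 0.666667; dx = sigma*sqrt(3*dt) = 0.141421
u = exp(dx) = 1.151910; d = 1/u = 0.868123
p_u = 0.209093, p_m = 0.666667, p_d = 0.124240
Discount per step: exp(-r*dt) = 0.984784
Stock lattice S(k, j) with j the centered position index:
  k=0: S(0,+0) = 10.2600
  k=1: S(1,-1) = 8.9069; S(1,+0) = 10.2600; S(1,+1) = 11.8186
  k=2: S(2,-2) = 7.7323; S(2,-1) = 8.9069; S(2,+0) = 10.2600; S(2,+1) = 11.8186; S(2,+2) = 13.6140
  k=3: S(3,-3) = 6.7126; S(3,-2) = 7.7323; S(3,-1) = 8.9069; S(3,+0) = 10.2600; S(3,+1) = 11.8186; S(3,+2) = 13.6140; S(3,+3) = 15.6821
Terminal payoffs V(N, j) = max(K - S_T, 0):
  V(3,-3) = 2.687384; V(3,-2) = 1.667671; V(3,-1) = 0.493053; V(3,+0) = 0.000000; V(3,+1) = 0.000000; V(3,+2) = 0.000000; V(3,+3) = 0.000000
Backward induction: V(k, j) = exp(-r*dt) * [p_u * V(k+1, j+1) + p_m * V(k+1, j) + p_d * V(k+1, j-1)]
  V(2,-2) = exp(-r*dt) * [p_u*0.493053 + p_m*1.667671 + p_d*2.687384] = 1.525189
  V(2,-1) = exp(-r*dt) * [p_u*0.000000 + p_m*0.493053 + p_d*1.667671] = 0.527740
  V(2,+0) = exp(-r*dt) * [p_u*0.000000 + p_m*0.000000 + p_d*0.493053] = 0.060325
  V(2,+1) = exp(-r*dt) * [p_u*0.000000 + p_m*0.000000 + p_d*0.000000] = 0.000000
  V(2,+2) = exp(-r*dt) * [p_u*0.000000 + p_m*0.000000 + p_d*0.000000] = 0.000000
  V(1,-1) = exp(-r*dt) * [p_u*0.060325 + p_m*0.527740 + p_d*1.525189] = 0.545501
  V(1,+0) = exp(-r*dt) * [p_u*0.000000 + p_m*0.060325 + p_d*0.527740] = 0.104174
  V(1,+1) = exp(-r*dt) * [p_u*0.000000 + p_m*0.000000 + p_d*0.060325] = 0.007381
  V(0,+0) = exp(-r*dt) * [p_u*0.007381 + p_m*0.104174 + p_d*0.545501] = 0.136654

Answer: Price = V(0,0) = 0.1367


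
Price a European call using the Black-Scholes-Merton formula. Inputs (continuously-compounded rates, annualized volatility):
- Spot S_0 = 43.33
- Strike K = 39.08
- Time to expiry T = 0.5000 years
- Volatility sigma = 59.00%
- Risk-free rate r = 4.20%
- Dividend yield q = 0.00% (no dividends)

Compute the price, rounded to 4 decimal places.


d1 = (ln(S/K) + (r - q + 0.5*sigma^2) * T) / (sigma * sqrt(T)) = 0.50638292
d2 = d1 - sigma * sqrt(T) = 0.08918992
exp(-rT) = 0.97921896; exp(-qT) = 1.00000000
C = S_0 * exp(-qT) * N(d1) - K * exp(-rT) * N(d2)
N(d1) = 0.69370607; N(d2) = 0.53553451
C = 43.3300 * 1.00000000 * 0.69370607 - 39.0800 * 0.97921896 * 0.53553451 = 9.5645

Answer: Price = 9.5645


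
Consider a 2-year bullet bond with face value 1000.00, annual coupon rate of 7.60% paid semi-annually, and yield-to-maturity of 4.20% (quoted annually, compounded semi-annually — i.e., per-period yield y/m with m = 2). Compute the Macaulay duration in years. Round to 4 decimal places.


Answer: Macaulay duration = 1.8965 years

Derivation:
Coupon per period c = face * coupon_rate / m = 38.000000
Periods per year m = 2; per-period yield y/m = 0.021000
Number of cashflows N = 4
Cashflows (t years, CF_t, discount factor 1/(1+y/m)^(m*t), PV):
  t = 0.5000: CF_t = 38.000000, DF = 0.979432, PV = 37.218413
  t = 1.0000: CF_t = 38.000000, DF = 0.959287, PV = 36.452902
  t = 1.5000: CF_t = 38.000000, DF = 0.939556, PV = 35.703137
  t = 2.0000: CF_t = 1038.000000, DF = 0.920231, PV = 955.200157
Price P = sum_t PV_t = 1064.574609
Macaulay numerator sum_t t * PV_t:
  t * PV_t at t = 0.5000: 18.609207
  t * PV_t at t = 1.0000: 36.452902
  t * PV_t at t = 1.5000: 53.554705
  t * PV_t at t = 2.0000: 1910.400314
Macaulay duration D = (sum_t t * PV_t) / P = 2019.017128 / 1064.574609 = 1.896548


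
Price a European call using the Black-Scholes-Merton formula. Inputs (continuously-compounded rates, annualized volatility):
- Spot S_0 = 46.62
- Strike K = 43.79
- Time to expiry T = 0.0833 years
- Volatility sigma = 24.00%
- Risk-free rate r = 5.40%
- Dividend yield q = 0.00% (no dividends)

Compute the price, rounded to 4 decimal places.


Answer: Price = 3.3023

Derivation:
d1 = (ln(S/K) + (r - q + 0.5*sigma^2) * T) / (sigma * sqrt(T)) = 1.00365562
d2 = d1 - sigma * sqrt(T) = 0.93438745
exp(-rT) = 0.99551190; exp(-qT) = 1.00000000
C = S_0 * exp(-qT) * N(d1) - K * exp(-rT) * N(d2)
N(d1) = 0.84222768; N(d2) = 0.82494796
C = 46.6200 * 1.00000000 * 0.84222768 - 43.7900 * 0.99551190 * 0.82494796 = 3.3023


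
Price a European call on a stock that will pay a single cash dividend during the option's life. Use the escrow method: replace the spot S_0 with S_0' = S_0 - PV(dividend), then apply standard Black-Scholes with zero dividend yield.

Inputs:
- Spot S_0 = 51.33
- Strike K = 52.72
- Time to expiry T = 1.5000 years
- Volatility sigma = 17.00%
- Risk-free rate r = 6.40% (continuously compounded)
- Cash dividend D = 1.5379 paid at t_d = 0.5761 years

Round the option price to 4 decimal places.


Answer: Price = 5.1030

Derivation:
PV(D) = D * exp(-r * t_d) = 1.5379 * 0.96380104 = 1.48222961
S_0' = S_0 - PV(D) = 51.3300 - 1.48222961 = 49.84777039
d1 = (ln(S_0'/K) + (r + sigma^2/2)*T) / (sigma*sqrt(T)) = 0.29611871
d2 = d1 - sigma*sqrt(T) = 0.08791208
exp(-rT) = 0.90846402
N(d1) = 0.61643029; N(d2) = 0.53502672
C = S_0' * N(d1) - K * exp(-rT) * N(d2) = 49.84777039 * 0.61643029 - 52.7200 * 0.90846402 * 0.53502672 = 5.1030


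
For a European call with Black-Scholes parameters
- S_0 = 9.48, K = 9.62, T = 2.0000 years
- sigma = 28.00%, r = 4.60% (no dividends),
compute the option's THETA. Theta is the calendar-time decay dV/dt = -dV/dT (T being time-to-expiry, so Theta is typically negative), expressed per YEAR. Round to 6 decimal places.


Answer: Theta = -0.547912

Derivation:
d1 = 0.3933030235; d2 = -0.0026767740
phi(d1) = 0.3692497010; exp(-qT) = 1.0000000000; exp(-rT) = 0.9121051495
Theta = -S*exp(-qT)*phi(d1)*sigma/(2*sqrt(T)) - r*K*exp(-rT)*N(d2) + q*S*exp(-qT)*N(d1)
N(d1) = 0.6529521573; N(d2) = 0.4989321230; sqrt(T) = 1.4142135624
Term 1 = -9.4800 * 1.0000000000 * 0.3692497010 * 0.2800 / (2 * 1.4142135624) = -0.3465305497
Term 2 = -0.0460 * 9.6200 * 0.9121051495 * 0.4989321230 = -0.2013813638
Term 3 = 0 (no dividend yield, q = 0)
Theta = -0.3465305497 + (-0.2013813638) + (0.0000000000) = -0.547912


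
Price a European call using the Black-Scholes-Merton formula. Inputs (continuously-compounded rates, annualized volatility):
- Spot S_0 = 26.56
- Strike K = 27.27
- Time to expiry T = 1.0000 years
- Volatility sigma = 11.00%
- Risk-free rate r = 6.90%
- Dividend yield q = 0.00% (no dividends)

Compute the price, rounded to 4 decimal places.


Answer: Price = 1.7792

Derivation:
d1 = (ln(S/K) + (r - q + 0.5*sigma^2) * T) / (sigma * sqrt(T)) = 0.44244662
d2 = d1 - sigma * sqrt(T) = 0.33244662
exp(-rT) = 0.93332668; exp(-qT) = 1.00000000
C = S_0 * exp(-qT) * N(d1) - K * exp(-rT) * N(d2)
N(d1) = 0.67091697; N(d2) = 0.63022398
C = 26.5600 * 1.00000000 * 0.67091697 - 27.2700 * 0.93332668 * 0.63022398 = 1.7792


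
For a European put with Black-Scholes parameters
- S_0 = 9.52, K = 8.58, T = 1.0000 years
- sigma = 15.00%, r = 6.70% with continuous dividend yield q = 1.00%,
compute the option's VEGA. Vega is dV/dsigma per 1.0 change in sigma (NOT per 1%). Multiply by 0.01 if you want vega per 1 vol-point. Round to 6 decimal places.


d1 = 1.1480729020; d2 = 0.9980729020
phi(d1) = 0.2063927798; exp(-qT) = 0.9900498337; exp(-rT) = 0.9351952013
Vega = S * exp(-qT) * phi(d1) * sqrt(T) = 9.5200 * 0.9900498337 * 0.2063927798 * 1.0000000000 = 1.945309

Answer: Vega = 1.945309


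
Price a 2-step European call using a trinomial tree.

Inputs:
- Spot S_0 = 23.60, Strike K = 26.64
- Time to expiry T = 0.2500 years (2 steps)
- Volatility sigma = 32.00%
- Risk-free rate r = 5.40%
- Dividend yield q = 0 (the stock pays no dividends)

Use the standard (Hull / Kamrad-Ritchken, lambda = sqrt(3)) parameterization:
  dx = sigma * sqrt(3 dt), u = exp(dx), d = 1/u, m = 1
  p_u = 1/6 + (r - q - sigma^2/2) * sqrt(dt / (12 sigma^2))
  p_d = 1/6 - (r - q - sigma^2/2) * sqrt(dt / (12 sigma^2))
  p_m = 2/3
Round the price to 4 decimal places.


Answer: Price = V(0,0) = 0.6855

Derivation:
dt = T/N = 0.125000; dx = sigma*sqrt(3*dt) = 0.195959
u = exp(dx) = 1.216477; d = 1/u = 0.822046
p_u = 0.167560, p_m = 0.666667, p_d = 0.165774
Discount per step: exp(-r*dt) = 0.993273
Stock lattice S(k, j) with j the centered position index:
  k=0: S(0,+0) = 23.6000
  k=1: S(1,-1) = 19.4003; S(1,+0) = 23.6000; S(1,+1) = 28.7089
  k=2: S(2,-2) = 15.9479; S(2,-1) = 19.4003; S(2,+0) = 23.6000; S(2,+1) = 28.7089; S(2,+2) = 34.9237
Terminal payoffs V(N, j) = max(S_T - K, 0):
  V(2,-2) = 0.000000; V(2,-1) = 0.000000; V(2,+0) = 0.000000; V(2,+1) = 2.068863; V(2,+2) = 8.283679
Backward induction: V(k, j) = exp(-r*dt) * [p_u * V(k+1, j+1) + p_m * V(k+1, j) + p_d * V(k+1, j-1)]
  V(1,-1) = exp(-r*dt) * [p_u*0.000000 + p_m*0.000000 + p_d*0.000000] = 0.000000
  V(1,+0) = exp(-r*dt) * [p_u*2.068863 + p_m*0.000000 + p_d*0.000000] = 0.344326
  V(1,+1) = exp(-r*dt) * [p_u*8.283679 + p_m*2.068863 + p_d*0.000000] = 2.748637
  V(0,+0) = exp(-r*dt) * [p_u*2.748637 + p_m*0.344326 + p_d*0.000000] = 0.685469


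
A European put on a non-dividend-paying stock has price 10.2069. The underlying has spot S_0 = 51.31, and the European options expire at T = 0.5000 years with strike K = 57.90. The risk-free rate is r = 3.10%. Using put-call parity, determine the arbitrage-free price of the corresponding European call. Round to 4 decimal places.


Put-call parity: C - P = S_0 * exp(-qT) - K * exp(-rT).
S_0 * exp(-qT) = 51.3100 * 1.00000000 = 51.31000000
K * exp(-rT) = 57.9000 * 0.98461951 = 57.00946944
C = P + S*exp(-qT) - K*exp(-rT)
C = 10.2069 + 51.31000000 - 57.00946944 = 4.5074

Answer: Call price = 4.5074


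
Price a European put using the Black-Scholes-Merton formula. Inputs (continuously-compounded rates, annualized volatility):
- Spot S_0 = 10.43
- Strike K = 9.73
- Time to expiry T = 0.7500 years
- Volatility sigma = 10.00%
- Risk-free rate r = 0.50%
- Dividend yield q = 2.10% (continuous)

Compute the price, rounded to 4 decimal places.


Answer: Price = 0.1312

Derivation:
d1 = (ln(S/K) + (r - q + 0.5*sigma^2) * T) / (sigma * sqrt(T)) = 0.70693507
d2 = d1 - sigma * sqrt(T) = 0.62033253
exp(-rT) = 0.99625702; exp(-qT) = 0.98437338
P = K * exp(-rT) * N(-d2) - S_0 * exp(-qT) * N(-d1)
N(-d1) = 0.23980341; N(-d2) = 0.26751944
P = 9.7300 * 0.99625702 * 0.26751944 - 10.4300 * 0.98437338 * 0.23980341 = 0.1312


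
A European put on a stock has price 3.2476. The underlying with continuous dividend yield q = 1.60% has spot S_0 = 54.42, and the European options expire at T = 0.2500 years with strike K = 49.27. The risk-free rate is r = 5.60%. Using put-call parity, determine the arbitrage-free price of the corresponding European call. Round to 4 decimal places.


Put-call parity: C - P = S_0 * exp(-qT) - K * exp(-rT).
S_0 * exp(-qT) = 54.4200 * 0.99600799 = 54.20275478
K * exp(-rT) = 49.2700 * 0.98609754 = 48.58502601
C = P + S*exp(-qT) - K*exp(-rT)
C = 3.2476 + 54.20275478 - 48.58502601 = 8.8653

Answer: Call price = 8.8653


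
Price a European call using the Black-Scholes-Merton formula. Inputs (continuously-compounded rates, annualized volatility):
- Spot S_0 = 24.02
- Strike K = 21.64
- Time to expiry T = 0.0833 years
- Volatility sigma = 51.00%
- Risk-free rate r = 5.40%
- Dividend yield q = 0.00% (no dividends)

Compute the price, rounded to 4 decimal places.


d1 = (ln(S/K) + (r - q + 0.5*sigma^2) * T) / (sigma * sqrt(T)) = 0.81303599
d2 = d1 - sigma * sqrt(T) = 0.66584112
exp(-rT) = 0.99551190; exp(-qT) = 1.00000000
C = S_0 * exp(-qT) * N(d1) - K * exp(-rT) * N(d2)
N(d1) = 0.79190129; N(d2) = 0.74724367
C = 24.0200 * 1.00000000 * 0.79190129 - 21.6400 * 0.99551190 * 0.74724367 = 2.9237

Answer: Price = 2.9237


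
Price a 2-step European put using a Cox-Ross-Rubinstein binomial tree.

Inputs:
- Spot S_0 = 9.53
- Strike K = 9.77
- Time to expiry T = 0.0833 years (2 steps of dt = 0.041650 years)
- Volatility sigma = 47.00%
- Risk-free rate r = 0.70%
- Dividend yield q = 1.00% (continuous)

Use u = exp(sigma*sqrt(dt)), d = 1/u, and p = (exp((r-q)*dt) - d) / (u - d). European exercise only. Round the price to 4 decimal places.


Answer: Price = V(0,0) = 0.6432

Derivation:
dt = T/N = 0.041650
u = exp(sigma*sqrt(dt)) = 1.100670; d = 1/u = 0.908537
p = (exp((r-q)*dt) - d) / (u - d) = 0.475388
Discount per step: exp(-r*dt) = 0.999708
Stock lattice S(k, i) with i counting down-moves:
  k=0: S(0,0) = 9.5300
  k=1: S(1,0) = 10.4894; S(1,1) = 8.6584
  k=2: S(2,0) = 11.5454; S(2,1) = 9.5300; S(2,2) = 7.8664
Terminal payoffs V(N, i) = max(K - S_T, 0):
  V(2,0) = 0.000000; V(2,1) = 0.240000; V(2,2) = 1.903554
Backward induction: V(k, i) = exp(-r*dt) * [p * V(k+1, i) + (1-p) * V(k+1, i+1)].
  V(1,0) = exp(-r*dt) * [p*0.000000 + (1-p)*0.240000] = 0.125870
  V(1,1) = exp(-r*dt) * [p*0.240000 + (1-p)*1.903554] = 1.112395
  V(0,0) = exp(-r*dt) * [p*0.125870 + (1-p)*1.112395] = 0.643225


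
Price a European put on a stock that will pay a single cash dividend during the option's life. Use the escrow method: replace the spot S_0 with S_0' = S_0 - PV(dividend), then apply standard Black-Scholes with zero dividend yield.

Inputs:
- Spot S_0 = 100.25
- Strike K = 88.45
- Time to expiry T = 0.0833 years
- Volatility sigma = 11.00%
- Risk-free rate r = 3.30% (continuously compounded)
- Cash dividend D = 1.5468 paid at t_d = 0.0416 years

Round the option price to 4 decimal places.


PV(D) = D * exp(-r * t_d) = 1.5468 * 0.99862814 = 1.54467801
S_0' = S_0 - PV(D) = 100.2500 - 1.54467801 = 98.70532199
d1 = (ln(S_0'/K) + (r + sigma^2/2)*T) / (sigma*sqrt(T)) = 3.55784990
d2 = d1 - sigma*sqrt(T) = 3.52610199
exp(-rT) = 0.99725487
N(-d1) = 0.00018695; N(-d2) = 0.00021086
P = K * exp(-rT) * N(-d2) - S_0' * N(-d1) = 88.4500 * 0.99725487 * 0.00021086 - 98.70532199 * 0.00018695 = 0.0001

Answer: Price = 0.0001


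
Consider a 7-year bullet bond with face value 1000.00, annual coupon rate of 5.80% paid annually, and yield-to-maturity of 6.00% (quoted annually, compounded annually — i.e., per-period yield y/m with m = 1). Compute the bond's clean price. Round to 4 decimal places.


Answer: Price = 988.8352

Derivation:
Coupon per period c = face * coupon_rate / m = 58.000000
Periods per year m = 1; per-period yield y/m = 0.060000
Number of cashflows N = 7
Cashflows (t years, CF_t, discount factor 1/(1+y/m)^(m*t), PV):
  t = 1.0000: CF_t = 58.000000, DF = 0.943396, PV = 54.716981
  t = 2.0000: CF_t = 58.000000, DF = 0.889996, PV = 51.619794
  t = 3.0000: CF_t = 58.000000, DF = 0.839619, PV = 48.697918
  t = 4.0000: CF_t = 58.000000, DF = 0.792094, PV = 45.941432
  t = 5.0000: CF_t = 58.000000, DF = 0.747258, PV = 43.340974
  t = 6.0000: CF_t = 58.000000, DF = 0.704961, PV = 40.887711
  t = 7.0000: CF_t = 1058.000000, DF = 0.665057, PV = 703.630426
Price P = sum_t PV_t = 988.835237


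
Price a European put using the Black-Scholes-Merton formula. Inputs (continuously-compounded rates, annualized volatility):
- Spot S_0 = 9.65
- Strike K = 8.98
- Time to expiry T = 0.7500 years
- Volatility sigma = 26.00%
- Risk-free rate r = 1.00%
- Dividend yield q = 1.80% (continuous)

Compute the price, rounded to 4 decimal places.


d1 = (ln(S/K) + (r - q + 0.5*sigma^2) * T) / (sigma * sqrt(T)) = 0.40551321
d2 = d1 - sigma * sqrt(T) = 0.18034661
exp(-rT) = 0.99252805; exp(-qT) = 0.98659072
P = K * exp(-rT) * N(-d2) - S_0 * exp(-qT) * N(-d1)
N(-d1) = 0.34255015; N(-d2) = 0.42844023
P = 8.9800 * 0.99252805 * 0.42844023 - 9.6500 * 0.98659072 * 0.34255015 = 0.5574

Answer: Price = 0.5574


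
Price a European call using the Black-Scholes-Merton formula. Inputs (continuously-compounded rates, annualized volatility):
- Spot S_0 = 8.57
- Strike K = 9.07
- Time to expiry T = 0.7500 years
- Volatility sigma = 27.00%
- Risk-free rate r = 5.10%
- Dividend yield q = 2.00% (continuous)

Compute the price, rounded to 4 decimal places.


d1 = (ln(S/K) + (r - q + 0.5*sigma^2) * T) / (sigma * sqrt(T)) = -0.02616052
d2 = d1 - sigma * sqrt(T) = -0.25998738
exp(-rT) = 0.96247229; exp(-qT) = 0.98511194
C = S_0 * exp(-qT) * N(d1) - K * exp(-rT) * N(d2)
N(d1) = 0.48956465; N(d2) = 0.39743676
C = 8.5700 * 0.98511194 * 0.48956465 - 9.0700 * 0.96247229 * 0.39743676 = 0.6636

Answer: Price = 0.6636


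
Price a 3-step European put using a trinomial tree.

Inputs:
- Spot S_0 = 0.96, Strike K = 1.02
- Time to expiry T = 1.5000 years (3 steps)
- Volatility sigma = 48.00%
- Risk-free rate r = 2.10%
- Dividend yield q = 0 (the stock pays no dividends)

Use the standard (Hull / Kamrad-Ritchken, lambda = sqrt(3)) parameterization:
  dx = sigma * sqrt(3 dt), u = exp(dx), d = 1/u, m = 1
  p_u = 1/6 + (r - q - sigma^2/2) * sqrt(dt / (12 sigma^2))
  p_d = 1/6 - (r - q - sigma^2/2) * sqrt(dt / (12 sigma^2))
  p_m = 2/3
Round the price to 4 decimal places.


Answer: Price = V(0,0) = 0.2282

Derivation:
dt = T/N = 0.500000; dx = sigma*sqrt(3*dt) = 0.587878
u = exp(dx) = 1.800164; d = 1/u = 0.555505
p_u = 0.126607, p_m = 0.666667, p_d = 0.206726
Discount per step: exp(-r*dt) = 0.989555
Stock lattice S(k, j) with j the centered position index:
  k=0: S(0,+0) = 0.9600
  k=1: S(1,-1) = 0.5333; S(1,+0) = 0.9600; S(1,+1) = 1.7282
  k=2: S(2,-2) = 0.2962; S(2,-1) = 0.5333; S(2,+0) = 0.9600; S(2,+1) = 1.7282; S(2,+2) = 3.1110
  k=3: S(3,-3) = 0.1646; S(3,-2) = 0.2962; S(3,-1) = 0.5333; S(3,+0) = 0.9600; S(3,+1) = 1.7282; S(3,+2) = 3.1110; S(3,+3) = 5.6002
Terminal payoffs V(N, j) = max(K - S_T, 0):
  V(3,-3) = 0.855436; V(3,-2) = 0.723758; V(3,-1) = 0.486715; V(3,+0) = 0.060000; V(3,+1) = 0.000000; V(3,+2) = 0.000000; V(3,+3) = 0.000000
Backward induction: V(k, j) = exp(-r*dt) * [p_u * V(k+1, j+1) + p_m * V(k+1, j) + p_d * V(k+1, j-1)]
  V(2,-2) = exp(-r*dt) * [p_u*0.486715 + p_m*0.723758 + p_d*0.855436] = 0.713437
  V(2,-1) = exp(-r*dt) * [p_u*0.060000 + p_m*0.486715 + p_d*0.723758] = 0.476661
  V(2,+0) = exp(-r*dt) * [p_u*0.000000 + p_m*0.060000 + p_d*0.486715] = 0.139148
  V(2,+1) = exp(-r*dt) * [p_u*0.000000 + p_m*0.000000 + p_d*0.060000] = 0.012274
  V(2,+2) = exp(-r*dt) * [p_u*0.000000 + p_m*0.000000 + p_d*0.000000] = 0.000000
  V(1,-1) = exp(-r*dt) * [p_u*0.139148 + p_m*0.476661 + p_d*0.713437] = 0.477834
  V(1,+0) = exp(-r*dt) * [p_u*0.012274 + p_m*0.139148 + p_d*0.476661] = 0.190843
  V(1,+1) = exp(-r*dt) * [p_u*0.000000 + p_m*0.012274 + p_d*0.139148] = 0.036562
  V(0,+0) = exp(-r*dt) * [p_u*0.036562 + p_m*0.190843 + p_d*0.477834] = 0.228229


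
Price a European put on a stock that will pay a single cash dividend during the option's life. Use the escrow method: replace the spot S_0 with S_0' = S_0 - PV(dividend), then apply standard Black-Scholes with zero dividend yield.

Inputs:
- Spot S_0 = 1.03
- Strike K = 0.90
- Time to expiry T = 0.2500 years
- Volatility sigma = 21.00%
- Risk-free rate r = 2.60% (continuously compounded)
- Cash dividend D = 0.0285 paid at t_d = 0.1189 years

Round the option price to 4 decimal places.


Answer: Price = 0.0071

Derivation:
PV(D) = D * exp(-r * t_d) = 0.0285 * 0.99691337 = 0.02841203
S_0' = S_0 - PV(D) = 1.0300 - 0.02841203 = 1.00158797
d1 = (ln(S_0'/K) + (r + sigma^2/2)*T) / (sigma*sqrt(T)) = 1.13294976
d2 = d1 - sigma*sqrt(T) = 1.02794976
exp(-rT) = 0.99352108
N(-d1) = 0.12861768; N(-d2) = 0.15198673
P = K * exp(-rT) * N(-d2) - S_0' * N(-d1) = 0.9000 * 0.99352108 * 0.15198673 - 1.00158797 * 0.12861768 = 0.0071


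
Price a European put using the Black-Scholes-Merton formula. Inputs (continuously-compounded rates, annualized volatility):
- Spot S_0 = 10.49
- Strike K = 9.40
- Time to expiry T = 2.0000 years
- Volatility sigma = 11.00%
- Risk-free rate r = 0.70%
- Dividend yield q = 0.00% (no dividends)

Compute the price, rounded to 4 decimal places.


d1 = (ln(S/K) + (r - q + 0.5*sigma^2) * T) / (sigma * sqrt(T)) = 0.87303731
d2 = d1 - sigma * sqrt(T) = 0.71747382
exp(-rT) = 0.98609754; exp(-qT) = 1.00000000
P = K * exp(-rT) * N(-d2) - S_0 * exp(-qT) * N(-d1)
N(-d1) = 0.19132137; N(-d2) = 0.23654089
P = 9.4000 * 0.98609754 * 0.23654089 - 10.4900 * 1.00000000 * 0.19132137 = 0.1856

Answer: Price = 0.1856


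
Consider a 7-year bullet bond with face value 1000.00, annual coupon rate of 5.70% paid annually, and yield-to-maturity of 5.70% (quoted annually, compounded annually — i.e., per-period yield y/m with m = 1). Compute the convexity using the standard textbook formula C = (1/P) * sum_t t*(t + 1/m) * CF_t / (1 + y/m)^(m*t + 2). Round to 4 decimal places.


Coupon per period c = face * coupon_rate / m = 57.000000
Periods per year m = 1; per-period yield y/m = 0.057000
Number of cashflows N = 7
Cashflows (t years, CF_t, discount factor 1/(1+y/m)^(m*t), PV):
  t = 1.0000: CF_t = 57.000000, DF = 0.946074, PV = 53.926206
  t = 2.0000: CF_t = 57.000000, DF = 0.895056, PV = 51.018171
  t = 3.0000: CF_t = 57.000000, DF = 0.846789, PV = 48.266954
  t = 4.0000: CF_t = 57.000000, DF = 0.801125, PV = 45.664100
  t = 5.0000: CF_t = 57.000000, DF = 0.757923, PV = 43.201609
  t = 6.0000: CF_t = 57.000000, DF = 0.717051, PV = 40.871910
  t = 7.0000: CF_t = 1057.000000, DF = 0.678383, PV = 717.051050
Price P = sum_t PV_t = 1000.000000
Convexity numerator sum_t t*(t + 1/m) * CF_t / (1+y/m)^(m*t + 2):
  t = 1.0000: term = 96.533908
  t = 2.0000: term = 273.984602
  t = 3.0000: term = 518.419305
  t = 4.0000: term = 817.438197
  t = 5.0000: term = 1160.035284
  t = 6.0000: term = 1536.470575
  t = 7.0000: term = 35940.832174
Convexity = (1/P) * sum = 40343.714047 / 1000.000000 = 40.343714

Answer: Convexity = 40.3437


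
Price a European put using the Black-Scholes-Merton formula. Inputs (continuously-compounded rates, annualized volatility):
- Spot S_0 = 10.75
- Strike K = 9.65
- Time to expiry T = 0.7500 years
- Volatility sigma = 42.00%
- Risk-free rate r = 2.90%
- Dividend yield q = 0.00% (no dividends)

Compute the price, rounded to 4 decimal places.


d1 = (ln(S/K) + (r - q + 0.5*sigma^2) * T) / (sigma * sqrt(T)) = 0.53844192
d2 = d1 - sigma * sqrt(T) = 0.17471125
exp(-rT) = 0.97848483; exp(-qT) = 1.00000000
P = K * exp(-rT) * N(-d2) - S_0 * exp(-qT) * N(-d1)
N(-d1) = 0.29513600; N(-d2) = 0.43065326
P = 9.6500 * 0.97848483 * 0.43065326 - 10.7500 * 1.00000000 * 0.29513600 = 0.8937

Answer: Price = 0.8937


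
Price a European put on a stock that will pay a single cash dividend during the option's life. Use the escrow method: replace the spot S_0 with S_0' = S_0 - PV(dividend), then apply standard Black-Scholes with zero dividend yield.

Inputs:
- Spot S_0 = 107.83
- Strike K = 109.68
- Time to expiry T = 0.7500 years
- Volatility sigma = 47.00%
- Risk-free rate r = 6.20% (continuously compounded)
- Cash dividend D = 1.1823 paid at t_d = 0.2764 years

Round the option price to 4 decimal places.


PV(D) = D * exp(-r * t_d) = 1.1823 * 0.98300920 = 1.16221178
S_0' = S_0 - PV(D) = 107.8300 - 1.16221178 = 106.66778822
d1 = (ln(S_0'/K) + (r + sigma^2/2)*T) / (sigma*sqrt(T)) = 0.24934084
d2 = d1 - sigma*sqrt(T) = -0.15769110
exp(-rT) = 0.95456456
N(-d1) = 0.40154857; N(-d2) = 0.56264989
P = K * exp(-rT) * N(-d2) - S_0' * N(-d1) = 109.6800 * 0.95456456 * 0.56264989 - 106.66778822 * 0.40154857 = 16.0753

Answer: Price = 16.0753


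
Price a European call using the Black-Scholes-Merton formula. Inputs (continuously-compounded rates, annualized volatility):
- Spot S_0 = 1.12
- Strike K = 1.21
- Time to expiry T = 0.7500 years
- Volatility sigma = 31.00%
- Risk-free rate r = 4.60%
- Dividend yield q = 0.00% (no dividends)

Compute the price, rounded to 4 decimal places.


d1 = (ln(S/K) + (r - q + 0.5*sigma^2) * T) / (sigma * sqrt(T)) = -0.02515822
d2 = d1 - sigma * sqrt(T) = -0.29362610
exp(-rT) = 0.96608834; exp(-qT) = 1.00000000
C = S_0 * exp(-qT) * N(d1) - K * exp(-rT) * N(d2)
N(d1) = 0.48996438; N(d2) = 0.38452182
C = 1.1200 * 1.00000000 * 0.48996438 - 1.2100 * 0.96608834 * 0.38452182 = 0.0993

Answer: Price = 0.0993


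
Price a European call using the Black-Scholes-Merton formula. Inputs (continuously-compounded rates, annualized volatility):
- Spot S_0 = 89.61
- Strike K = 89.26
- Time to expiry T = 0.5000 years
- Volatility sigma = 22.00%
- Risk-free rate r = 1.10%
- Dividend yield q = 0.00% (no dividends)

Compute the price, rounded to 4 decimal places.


Answer: Price = 5.9595

Derivation:
d1 = (ln(S/K) + (r - q + 0.5*sigma^2) * T) / (sigma * sqrt(T)) = 0.13829377
d2 = d1 - sigma * sqrt(T) = -0.01726972
exp(-rT) = 0.99451510; exp(-qT) = 1.00000000
C = S_0 * exp(-qT) * N(d1) - K * exp(-rT) * N(d2)
N(d1) = 0.55499588; N(d2) = 0.49311072
C = 89.6100 * 1.00000000 * 0.55499588 - 89.2600 * 0.99451510 * 0.49311072 = 5.9595


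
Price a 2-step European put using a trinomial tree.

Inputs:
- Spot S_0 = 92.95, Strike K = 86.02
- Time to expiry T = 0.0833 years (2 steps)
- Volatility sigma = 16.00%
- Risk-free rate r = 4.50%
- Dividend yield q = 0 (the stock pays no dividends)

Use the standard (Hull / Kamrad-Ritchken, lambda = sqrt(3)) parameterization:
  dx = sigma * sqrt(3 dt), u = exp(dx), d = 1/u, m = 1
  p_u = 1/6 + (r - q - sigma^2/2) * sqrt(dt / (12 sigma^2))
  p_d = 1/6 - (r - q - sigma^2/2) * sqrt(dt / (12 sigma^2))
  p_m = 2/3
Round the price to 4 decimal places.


dt = T/N = 0.041650; dx = sigma*sqrt(3*dt) = 0.056557
u = exp(dx) = 1.058187; d = 1/u = 0.945012
p_u = 0.178523, p_m = 0.666667, p_d = 0.154810
Discount per step: exp(-r*dt) = 0.998128
Stock lattice S(k, j) with j the centered position index:
  k=0: S(0,+0) = 92.9500
  k=1: S(1,-1) = 87.8389; S(1,+0) = 92.9500; S(1,+1) = 98.3585
  k=2: S(2,-2) = 83.0089; S(2,-1) = 87.8389; S(2,+0) = 92.9500; S(2,+1) = 98.3585; S(2,+2) = 104.0817
Terminal payoffs V(N, j) = max(K - S_T, 0):
  V(2,-2) = 3.011147; V(2,-1) = 0.000000; V(2,+0) = 0.000000; V(2,+1) = 0.000000; V(2,+2) = 0.000000
Backward induction: V(k, j) = exp(-r*dt) * [p_u * V(k+1, j+1) + p_m * V(k+1, j) + p_d * V(k+1, j-1)]
  V(1,-1) = exp(-r*dt) * [p_u*0.000000 + p_m*0.000000 + p_d*3.011147] = 0.465284
  V(1,+0) = exp(-r*dt) * [p_u*0.000000 + p_m*0.000000 + p_d*0.000000] = 0.000000
  V(1,+1) = exp(-r*dt) * [p_u*0.000000 + p_m*0.000000 + p_d*0.000000] = 0.000000
  V(0,+0) = exp(-r*dt) * [p_u*0.000000 + p_m*0.000000 + p_d*0.465284] = 0.071896

Answer: Price = V(0,0) = 0.0719


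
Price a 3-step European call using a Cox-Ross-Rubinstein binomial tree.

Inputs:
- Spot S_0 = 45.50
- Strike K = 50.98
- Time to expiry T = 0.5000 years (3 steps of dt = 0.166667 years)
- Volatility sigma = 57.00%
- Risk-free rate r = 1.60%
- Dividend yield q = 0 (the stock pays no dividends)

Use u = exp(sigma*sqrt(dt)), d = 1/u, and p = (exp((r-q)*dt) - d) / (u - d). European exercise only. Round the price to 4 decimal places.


dt = T/N = 0.166667
u = exp(sigma*sqrt(dt)) = 1.262005; d = 1/u = 0.792390
p = (exp((r-q)*dt) - d) / (u - d) = 0.447772
Discount per step: exp(-r*dt) = 0.997337
Stock lattice S(k, i) with i counting down-moves:
  k=0: S(0,0) = 45.5000
  k=1: S(1,0) = 57.4212; S(1,1) = 36.0537
  k=2: S(2,0) = 72.4658; S(2,1) = 45.5000; S(2,2) = 28.5686
  k=3: S(3,0) = 91.4522; S(3,1) = 57.4212; S(3,2) = 36.0537; S(3,3) = 22.6375
Terminal payoffs V(N, i) = max(S_T - K, 0):
  V(3,0) = 40.472243; V(3,1) = 6.441216; V(3,2) = 0.000000; V(3,3) = 0.000000
Backward induction: V(k, i) = exp(-r*dt) * [p * V(k+1, i) + (1-p) * V(k+1, i+1)].
  V(2,0) = exp(-r*dt) * [p*40.472243 + (1-p)*6.441216] = 21.621613
  V(2,1) = exp(-r*dt) * [p*6.441216 + (1-p)*0.000000] = 2.876513
  V(2,2) = exp(-r*dt) * [p*0.000000 + (1-p)*0.000000] = 0.000000
  V(1,0) = exp(-r*dt) * [p*21.621613 + (1-p)*2.876513] = 11.240025
  V(1,1) = exp(-r*dt) * [p*2.876513 + (1-p)*0.000000] = 1.284591
  V(0,0) = exp(-r*dt) * [p*11.240025 + (1-p)*1.284591] = 5.727060

Answer: Price = V(0,0) = 5.7271


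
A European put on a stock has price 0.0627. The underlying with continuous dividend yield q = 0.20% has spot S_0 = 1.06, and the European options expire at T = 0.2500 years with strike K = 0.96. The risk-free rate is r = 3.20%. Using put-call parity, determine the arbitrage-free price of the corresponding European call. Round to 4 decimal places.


Answer: Call price = 0.1698

Derivation:
Put-call parity: C - P = S_0 * exp(-qT) - K * exp(-rT).
S_0 * exp(-qT) = 1.0600 * 0.99950012 = 1.05947013
K * exp(-rT) = 0.9600 * 0.99203191 = 0.95235064
C = P + S*exp(-qT) - K*exp(-rT)
C = 0.0627 + 1.05947013 - 0.95235064 = 0.1698


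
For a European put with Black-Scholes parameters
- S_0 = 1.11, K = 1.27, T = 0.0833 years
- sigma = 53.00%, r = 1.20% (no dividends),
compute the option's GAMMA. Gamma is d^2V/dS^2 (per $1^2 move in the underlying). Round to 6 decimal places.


d1 = -0.7972806277; d2 = -0.9502478464
phi(d1) = 0.2903213887; exp(-qT) = 1.0000000000; exp(-rT) = 0.9990008994
Gamma = exp(-qT) * phi(d1) / (S * sigma * sqrt(T)) = 1.0000000000 * 0.2903213887 / (1.1100 * 0.5300 * 0.2886173938) = 1.709849

Answer: Gamma = 1.709849


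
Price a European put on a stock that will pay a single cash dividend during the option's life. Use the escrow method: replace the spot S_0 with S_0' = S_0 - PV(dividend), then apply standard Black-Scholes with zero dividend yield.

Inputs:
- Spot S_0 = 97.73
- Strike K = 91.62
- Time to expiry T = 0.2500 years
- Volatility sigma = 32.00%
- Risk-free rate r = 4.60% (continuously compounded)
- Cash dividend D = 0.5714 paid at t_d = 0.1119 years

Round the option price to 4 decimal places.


Answer: Price = 3.2566

Derivation:
PV(D) = D * exp(-r * t_d) = 0.5714 * 0.99486583 = 0.56846633
S_0' = S_0 - PV(D) = 97.7300 - 0.56846633 = 97.16153367
d1 = (ln(S_0'/K) + (r + sigma^2/2)*T) / (sigma*sqrt(T)) = 0.51890813
d2 = d1 - sigma*sqrt(T) = 0.35890813
exp(-rT) = 0.98856587
N(-d1) = 0.30191240; N(-d2) = 0.35983191
P = K * exp(-rT) * N(-d2) - S_0' * N(-d1) = 91.6200 * 0.98856587 * 0.35983191 - 97.16153367 * 0.30191240 = 3.2566


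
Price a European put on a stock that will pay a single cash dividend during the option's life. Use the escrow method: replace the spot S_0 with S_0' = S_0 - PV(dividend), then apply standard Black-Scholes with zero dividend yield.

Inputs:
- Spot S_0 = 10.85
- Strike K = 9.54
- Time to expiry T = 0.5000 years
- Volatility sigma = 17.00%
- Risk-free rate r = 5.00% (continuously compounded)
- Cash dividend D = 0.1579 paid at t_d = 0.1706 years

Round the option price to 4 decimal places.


PV(D) = D * exp(-r * t_d) = 0.1579 * 0.99150628 = 0.15655884
S_0' = S_0 - PV(D) = 10.8500 - 0.15655884 = 10.69344116
d1 = (ln(S_0'/K) + (r + sigma^2/2)*T) / (sigma*sqrt(T)) = 1.21757209
d2 = d1 - sigma*sqrt(T) = 1.09736394
exp(-rT) = 0.97530991
N(-d1) = 0.11169331; N(-d2) = 0.13624116
P = K * exp(-rT) * N(-d2) - S_0' * N(-d1) = 9.5400 * 0.97530991 * 0.13624116 - 10.69344116 * 0.11169331 = 0.0733

Answer: Price = 0.0733


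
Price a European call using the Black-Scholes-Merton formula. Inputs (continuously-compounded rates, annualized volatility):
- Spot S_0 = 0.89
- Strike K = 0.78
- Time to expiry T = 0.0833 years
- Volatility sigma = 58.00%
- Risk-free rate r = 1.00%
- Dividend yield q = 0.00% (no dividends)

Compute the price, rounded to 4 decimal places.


d1 = (ln(S/K) + (r - q + 0.5*sigma^2) * T) / (sigma * sqrt(T)) = 0.87678183
d2 = d1 - sigma * sqrt(T) = 0.70938375
exp(-rT) = 0.99916735; exp(-qT) = 1.00000000
C = S_0 * exp(-qT) * N(d1) - K * exp(-rT) * N(d2)
N(d1) = 0.80969743; N(d2) = 0.76095681
C = 0.8900 * 1.00000000 * 0.80969743 - 0.7800 * 0.99916735 * 0.76095681 = 0.1276

Answer: Price = 0.1276


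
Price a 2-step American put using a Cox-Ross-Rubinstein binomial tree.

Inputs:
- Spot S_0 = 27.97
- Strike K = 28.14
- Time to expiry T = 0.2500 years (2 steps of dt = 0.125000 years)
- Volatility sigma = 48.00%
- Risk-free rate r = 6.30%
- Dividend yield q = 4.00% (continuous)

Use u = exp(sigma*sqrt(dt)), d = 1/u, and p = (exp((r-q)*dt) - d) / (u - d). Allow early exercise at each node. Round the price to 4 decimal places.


Answer: Price = V(0,0) = 2.4442

Derivation:
dt = T/N = 0.125000
u = exp(sigma*sqrt(dt)) = 1.184956; d = 1/u = 0.843913
p = (exp((r-q)*dt) - d) / (u - d) = 0.466117
Discount per step: exp(-r*dt) = 0.992156
Stock lattice S(k, i) with i counting down-moves:
  k=0: S(0,0) = 27.9700
  k=1: S(1,0) = 33.1432; S(1,1) = 23.6043
  k=2: S(2,0) = 39.2733; S(2,1) = 27.9700; S(2,2) = 19.9199
Terminal payoffs V(N, i) = max(K - S_T, 0):
  V(2,0) = 0.000000; V(2,1) = 0.170000; V(2,2) = 8.220060
Backward induction: V(k, i) = exp(-r*dt) * [p * V(k+1, i) + (1-p) * V(k+1, i+1)]; then take max(V_cont, immediate exercise) for American.
  V(1,0) = exp(-r*dt) * [p*0.000000 + (1-p)*0.170000] = 0.090048; exercise = 0.000000; V(1,0) = max -> 0.090048
  V(1,1) = exp(-r*dt) * [p*0.170000 + (1-p)*8.220060] = 4.432742; exercise = 4.535748; V(1,1) = max -> 4.535748
  V(0,0) = exp(-r*dt) * [p*0.090048 + (1-p)*4.535748] = 2.444206; exercise = 0.170000; V(0,0) = max -> 2.444206


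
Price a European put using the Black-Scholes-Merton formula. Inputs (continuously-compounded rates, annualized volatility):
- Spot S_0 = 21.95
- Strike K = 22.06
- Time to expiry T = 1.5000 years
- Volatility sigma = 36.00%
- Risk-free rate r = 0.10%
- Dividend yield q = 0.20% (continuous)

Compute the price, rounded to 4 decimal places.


d1 = (ln(S/K) + (r - q + 0.5*sigma^2) * T) / (sigma * sqrt(T)) = 0.20571433
d2 = d1 - sigma * sqrt(T) = -0.23519382
exp(-rT) = 0.99850112; exp(-qT) = 0.99700450
P = K * exp(-rT) * N(-d2) - S_0 * exp(-qT) * N(-d1)
N(-d1) = 0.41850703; N(-d2) = 0.59297085
P = 22.0600 * 0.99850112 * 0.59297085 - 21.9500 * 0.99700450 * 0.41850703 = 3.9026

Answer: Price = 3.9026
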